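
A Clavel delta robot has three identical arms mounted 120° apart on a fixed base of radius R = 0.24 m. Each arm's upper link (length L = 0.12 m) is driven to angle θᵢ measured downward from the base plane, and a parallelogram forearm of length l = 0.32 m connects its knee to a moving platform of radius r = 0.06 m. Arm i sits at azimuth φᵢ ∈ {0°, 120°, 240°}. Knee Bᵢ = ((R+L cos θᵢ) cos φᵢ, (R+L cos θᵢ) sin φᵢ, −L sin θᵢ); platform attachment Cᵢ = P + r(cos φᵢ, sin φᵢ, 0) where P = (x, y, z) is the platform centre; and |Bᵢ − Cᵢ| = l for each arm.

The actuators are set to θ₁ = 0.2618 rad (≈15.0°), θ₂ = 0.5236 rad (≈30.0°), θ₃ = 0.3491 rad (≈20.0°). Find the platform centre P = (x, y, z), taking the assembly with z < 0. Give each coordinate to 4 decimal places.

(0.0110, -0.0100, -0.1764)

φ1=0.0°: virtual centre (0.2959, 0.0000, -0.0311), radius l
arm 2 at φ=120.0°: (R−r)+L cos θ2 = 0.2839;  S2 = (-0.1420, 0.2459, -0.0600)
φ3=240.0°: virtual centre (-0.1464, -0.2535, -0.0410), radius l
subtract pairs → two planes through P
linear system: -0.8757x+0.4918y = -0.0043−-0.0579z; -0.8846x+-0.5071y = -0.0011−-0.0200z
Cramer: x(z) = 0.0031-0.0446z;  y(z) = -0.0032+0.0383z
quadratic in z: (1.0035)z²+(0.0880)z+(-0.0157)=0, √Δ=0.2660 → z ∈ {-0.1764, 0.0887}; z = -0.1764 (taking z<0)
x = 0.0110, y = -0.0100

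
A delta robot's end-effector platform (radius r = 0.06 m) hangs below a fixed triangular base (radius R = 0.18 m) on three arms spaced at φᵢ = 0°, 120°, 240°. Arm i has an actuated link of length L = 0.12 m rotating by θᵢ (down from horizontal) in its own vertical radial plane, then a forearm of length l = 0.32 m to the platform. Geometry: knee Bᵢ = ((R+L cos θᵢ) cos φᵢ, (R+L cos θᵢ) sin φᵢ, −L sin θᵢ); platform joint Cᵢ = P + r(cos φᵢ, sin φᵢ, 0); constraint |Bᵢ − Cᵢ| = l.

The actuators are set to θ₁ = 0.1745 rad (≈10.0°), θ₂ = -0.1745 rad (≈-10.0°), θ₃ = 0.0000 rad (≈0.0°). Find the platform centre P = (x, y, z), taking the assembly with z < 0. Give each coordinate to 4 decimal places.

(-0.0188, 0.0101, -0.2113)

arm 1 at φ=0.0°: e+L cos θ1 = 0.2382;  centre 1 = (0.2382, 0.0000, -0.0208)
φ2=120.0°: virtual centre (-0.1191, 0.2063, 0.0208), radius l
centre 3 = (0.2400·cos240.0°, 0.2400·sin240.0°, 0.0000) = (-0.1200, -0.2078, 0.0000)
eliminate P² terms by subtracting sphere 1 from 2 and 3
[-0.7145 0.4125 0.0833]·P = 0.0000;  [-0.7164 -0.4157 0.0417]·P = 0.0004
det = 0.5925;  x = -0.0003+0.0875z,  y = -0.0005+-0.0505z
into |P−centre ₁|² = l²: 1.0102z² + 0.0000z + -0.0451 = 0;  Δ = 0.1822;  z = -0.2113 or 0.2113 → z<0 root = -0.2113
x = -0.0188, y = 0.0101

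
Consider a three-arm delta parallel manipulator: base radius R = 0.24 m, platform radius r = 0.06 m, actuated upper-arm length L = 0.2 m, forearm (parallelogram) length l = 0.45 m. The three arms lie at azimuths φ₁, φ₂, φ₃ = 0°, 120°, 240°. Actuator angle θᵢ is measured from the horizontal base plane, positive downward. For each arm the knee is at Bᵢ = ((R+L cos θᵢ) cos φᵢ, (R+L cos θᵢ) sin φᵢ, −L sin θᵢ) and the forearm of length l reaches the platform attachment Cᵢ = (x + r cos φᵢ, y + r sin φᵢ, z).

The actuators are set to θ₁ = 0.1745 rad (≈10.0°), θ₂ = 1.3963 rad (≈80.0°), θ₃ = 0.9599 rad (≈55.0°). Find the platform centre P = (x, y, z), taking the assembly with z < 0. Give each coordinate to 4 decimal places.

φ1=0.0°: virtual centre (0.3770, 0.0000, -0.0347), radius l
φ2=120.0°: virtual centre (-0.1074, 0.1860, -0.1970), radius l
φ3=240.0°: virtual centre (-0.1474, -0.2552, -0.1638), radius l
eliminate P² terms by subtracting sphere 1 from 2 and 3
[-0.9686 0.3719 -0.3245]·P = -0.0584;  [-1.0486 -0.5105 -0.2582]·P = -0.0296
det = 0.8845;  x = 0.0462+-0.2958z,  y = -0.0368+0.1019z
sphere 1 gives Az²+Bz+C=0 with A=1.0979, B=0.2577, C=-0.0905;  B²−4AC=0.4639;  roots -0.4275, 0.1928;  negative root z = -0.4275
x = 0.1726, y = -0.0804

(0.1726, -0.0804, -0.4275)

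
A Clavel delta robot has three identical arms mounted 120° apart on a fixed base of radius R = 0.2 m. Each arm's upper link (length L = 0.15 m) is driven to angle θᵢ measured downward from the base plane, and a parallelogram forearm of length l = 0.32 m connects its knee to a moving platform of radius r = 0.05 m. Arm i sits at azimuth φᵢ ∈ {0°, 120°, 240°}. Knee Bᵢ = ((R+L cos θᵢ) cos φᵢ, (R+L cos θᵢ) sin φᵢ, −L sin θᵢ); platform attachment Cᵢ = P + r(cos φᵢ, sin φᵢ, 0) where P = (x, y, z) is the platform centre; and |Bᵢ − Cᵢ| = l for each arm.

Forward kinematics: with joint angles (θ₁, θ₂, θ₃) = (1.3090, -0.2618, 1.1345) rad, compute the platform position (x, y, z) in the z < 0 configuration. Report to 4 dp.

φ1=0.0°: virtual centre (0.1888, 0.0000, -0.1449), radius l
φ2=120.0°: virtual centre (-0.1474, 0.2554, 0.0388), radius l
φ3=240.0°: virtual centre (-0.1067, -0.1848, -0.1359), radius l
|S₂|²−|S₁|² = 0.0318;  |S₃|²−|S₁|² = 0.0074
plane₁₂: -0.6725x+0.5108y+0.3674z = 0.0318
Cramer: x(z) = -0.0282+0.2633z;  y(z) = 0.0252-0.3727z
into |P−S₁|² = l²: 1.2082z² + 0.1567z + -0.0337 = 0;  Δ = 0.1873;  z = -0.2440 or 0.1142 → z<0 root = -0.2440
x = -0.0924, y = 0.1161

(-0.0924, 0.1161, -0.2440)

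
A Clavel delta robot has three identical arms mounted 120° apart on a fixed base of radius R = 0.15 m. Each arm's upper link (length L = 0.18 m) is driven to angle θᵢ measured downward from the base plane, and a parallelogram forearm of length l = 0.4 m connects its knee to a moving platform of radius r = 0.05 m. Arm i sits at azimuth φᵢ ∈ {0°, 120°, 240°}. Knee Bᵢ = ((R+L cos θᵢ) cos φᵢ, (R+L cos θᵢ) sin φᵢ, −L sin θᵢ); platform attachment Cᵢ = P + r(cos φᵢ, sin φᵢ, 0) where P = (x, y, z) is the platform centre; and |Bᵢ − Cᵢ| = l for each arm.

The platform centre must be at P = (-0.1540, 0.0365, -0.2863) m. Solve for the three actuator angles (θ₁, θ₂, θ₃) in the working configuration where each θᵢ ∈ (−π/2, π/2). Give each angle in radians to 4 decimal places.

θ₁ = 0.8729, θ₂ = -0.3487, θ₃ = 0.0000

arm 1 (φ=0.0°): x'=-0.1540, y'=0.0365
  e−x'=0.2540;  (l²−L²−(e−x')²−y'²−z²)/2L = -0.0562
  γ=atan2(-0.2863,0.2540)=-0.8451;  ψ=arccos(-0.1467)=1.7181;  θ1=γ+ψ≈0.8729
arm 2 (φ=120.0°): x'=0.1086, y'=0.1151
  e−x'=-0.0086;  (l²−L²−(e−x')²−y'²−z²)/2L = 0.0897
  √(A²+B²)=0.2864;  θ2 = -1.6009+1.2521 ≈ -0.3487
rotate P by −φ3: (0.0454, -0.1516, -0.2863)
  A cos θ + B sin θ = C:  0.0546·cos θ + -0.2863·sin θ = 0.0546
  γ=atan2(-0.2863,0.0546)=-1.3823;  ψ=arccos(0.1874)=1.3823;  θ3=γ+ψ≈0.0000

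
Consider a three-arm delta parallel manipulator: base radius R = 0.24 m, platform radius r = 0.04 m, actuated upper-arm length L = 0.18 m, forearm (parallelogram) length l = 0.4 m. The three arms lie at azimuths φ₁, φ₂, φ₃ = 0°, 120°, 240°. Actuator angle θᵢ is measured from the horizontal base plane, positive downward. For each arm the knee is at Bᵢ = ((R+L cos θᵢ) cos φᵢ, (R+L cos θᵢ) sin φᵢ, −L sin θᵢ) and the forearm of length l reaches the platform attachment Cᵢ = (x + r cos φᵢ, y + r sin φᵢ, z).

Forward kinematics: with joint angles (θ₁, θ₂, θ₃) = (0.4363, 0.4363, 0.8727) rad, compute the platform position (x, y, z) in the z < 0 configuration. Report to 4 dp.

arm 1 at φ=0.0°: e+L cos θ1 = 0.3631;  O1 = (0.3631, 0.0000, -0.0761)
O2 = (0.3631·cos120.0°, 0.3631·sin120.0°, -0.0761) = (-0.1816, 0.3145, -0.0761)
arm 3 at φ=240.0°: e+L cos θ3 = 0.3157;  O3 = (-0.1578, -0.2734, -0.1379)
|O₂|²−|O₁|² = 0.0000;  |O₃|²−|O₁|² = -0.0190
linear system: -1.0894x+0.6290y = 0.0000−0.0000z; -1.0420x+-0.5468y = -0.0190−-0.1237z
Cramer: x(z) = 0.0095-0.0622z;  y(z) = 0.0165-0.1077z
sphere 1 gives Az²+Bz+C=0 with A=1.0155, B=0.1925, C=-0.0289;  B²−4AC=0.1545;  roots -0.2883, 0.0987;  negative root z = -0.2883
x = 0.0275, y = 0.0476

(0.0275, 0.0476, -0.2883)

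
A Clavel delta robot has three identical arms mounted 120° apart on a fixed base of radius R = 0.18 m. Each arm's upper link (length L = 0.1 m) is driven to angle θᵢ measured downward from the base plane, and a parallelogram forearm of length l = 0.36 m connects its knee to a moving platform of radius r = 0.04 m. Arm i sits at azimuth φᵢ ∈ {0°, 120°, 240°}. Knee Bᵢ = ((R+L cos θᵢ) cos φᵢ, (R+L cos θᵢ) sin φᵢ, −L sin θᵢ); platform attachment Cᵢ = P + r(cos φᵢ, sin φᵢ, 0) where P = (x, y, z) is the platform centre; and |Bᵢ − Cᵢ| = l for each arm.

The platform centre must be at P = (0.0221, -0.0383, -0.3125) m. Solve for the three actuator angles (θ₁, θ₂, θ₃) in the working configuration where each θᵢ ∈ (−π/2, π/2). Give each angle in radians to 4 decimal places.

φ1=0.0° → target in arm frame (0.0221, -0.0383)
  A=0.1179, B=-0.3125, C=(l²−L²−A²−y'²−z²)/(2L)=0.0329
  γ=atan2(-0.3125,0.1179)=-1.2100;  ψ=arccos(0.0984)=1.4722;  θ1=γ+ψ≈0.2622
arm 2 (φ=120.0°): x'=-0.0442, y'=0.0000
  e−x'=0.1842;  (l²−L²−(e−x')²−y'²−z²)/2L = -0.0600
  √(A²+B²)=0.3628;  θ2 = -1.0381+1.7369 ≈ 0.6987
arm 3 (φ=240.0°): x'=0.0221, y'=0.0383
  A=0.1179, B=-0.3125, C=(l²−L²−A²−y'²−z²)/(2L)=0.0329
  γ=atan2(-0.3125,0.1179)=-1.2101;  ψ=arccos(0.0985)=1.4721;  θ3=γ+ψ≈0.2620

θ₁ = 0.2622, θ₂ = 0.6987, θ₃ = 0.2620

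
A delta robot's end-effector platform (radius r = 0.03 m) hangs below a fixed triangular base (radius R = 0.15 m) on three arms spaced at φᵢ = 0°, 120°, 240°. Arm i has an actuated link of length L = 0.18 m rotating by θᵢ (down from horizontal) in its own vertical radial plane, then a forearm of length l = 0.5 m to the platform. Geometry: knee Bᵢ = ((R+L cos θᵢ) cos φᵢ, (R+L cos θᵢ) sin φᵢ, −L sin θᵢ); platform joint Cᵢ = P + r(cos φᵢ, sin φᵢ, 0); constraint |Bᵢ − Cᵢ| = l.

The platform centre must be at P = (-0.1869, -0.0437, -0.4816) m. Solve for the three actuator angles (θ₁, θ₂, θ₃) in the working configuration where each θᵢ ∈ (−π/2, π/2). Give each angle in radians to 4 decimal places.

θ₁ = 1.1344, θ₂ = 0.4362, θ₃ = 0.1743

rotate P by −φ1: (-0.1869, -0.0437, -0.4816)
  A cos θ + B sin θ = C:  0.3069·cos θ + -0.4816·sin θ = -0.3068
  √(A²+B²)=0.5711;  θ1 = -1.0034+2.1379 ≈ 1.1344
φ2=120.0° → target in arm frame (0.0556, 0.1837)
  A cos θ + B sin θ = C:  0.0644·cos θ + -0.4816·sin θ = -0.1451
  √(A²+B²)=0.4859;  θ2 = -1.4379+1.8740 ≈ 0.4362
rotate P by −φ3: (0.1313, -0.1400, -0.4816)
  A=-0.0113, B=-0.4816, C=(l²−L²−A²−y'²−z²)/(2L)=-0.0946
  √(A²+B²)=0.4817;  θ3 = -1.5942+1.7685 ≈ 0.1743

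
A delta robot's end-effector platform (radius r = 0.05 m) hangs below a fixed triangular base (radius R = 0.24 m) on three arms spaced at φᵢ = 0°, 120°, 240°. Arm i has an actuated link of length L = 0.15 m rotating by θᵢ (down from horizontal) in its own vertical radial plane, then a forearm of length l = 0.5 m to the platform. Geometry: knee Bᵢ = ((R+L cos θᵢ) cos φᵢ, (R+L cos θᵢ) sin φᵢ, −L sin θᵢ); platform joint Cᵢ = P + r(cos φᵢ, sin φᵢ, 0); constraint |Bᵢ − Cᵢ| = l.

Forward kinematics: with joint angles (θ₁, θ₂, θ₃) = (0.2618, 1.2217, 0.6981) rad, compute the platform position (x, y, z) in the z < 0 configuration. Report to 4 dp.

arm 1 at φ=0.0°: (R−r)+L cos θ1 = 0.3349;  S1 = (0.3349, 0.0000, -0.0388)
φ2=120.0°: virtual centre (-0.1207, 0.2090, -0.1410), radius l
S3 = (0.3049·cos240.0°, 0.3049·sin240.0°, -0.0964) = (-0.1525, -0.2641, -0.0964)
eliminate P² terms by subtracting sphere 1 from 2 and 3
plane₁₂: -0.9111x+0.4180y+-0.2043z = -0.0356
det = 0.8885;  x = 0.0265+-0.1756z,  y = -0.0273+0.1060z
sphere 1 gives Az²+Bz+C=0 with A=1.0421, B=0.1802, C=-0.1526;  B²−4AC=0.6687;  roots -0.4788, 0.3059;  negative root z = -0.4788
x = 0.1106, y = -0.0781

(0.1106, -0.0781, -0.4788)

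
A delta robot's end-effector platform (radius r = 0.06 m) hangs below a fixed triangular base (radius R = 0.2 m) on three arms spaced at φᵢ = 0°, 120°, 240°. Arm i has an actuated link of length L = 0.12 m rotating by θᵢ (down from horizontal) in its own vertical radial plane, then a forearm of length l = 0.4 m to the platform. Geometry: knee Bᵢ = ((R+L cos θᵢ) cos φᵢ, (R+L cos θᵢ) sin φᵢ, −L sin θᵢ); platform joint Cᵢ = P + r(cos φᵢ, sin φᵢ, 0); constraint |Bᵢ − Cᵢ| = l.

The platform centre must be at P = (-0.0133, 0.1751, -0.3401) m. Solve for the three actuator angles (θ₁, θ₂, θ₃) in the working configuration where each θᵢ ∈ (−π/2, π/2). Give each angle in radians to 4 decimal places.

rotate P by −φ1: (-0.0133, 0.1751, -0.3401)
  A cos θ + B sin θ = C:  0.1533·cos θ + -0.3401·sin θ = -0.1010
  √(A²+B²)=0.3731;  θ1 = -1.1473+1.8448 ≈ 0.6975
rotate P by −φ2: (0.1583, -0.0760, -0.3401)
  e−x'=-0.0183;  (l²−L²−(e−x')²−y'²−z²)/2L = 0.0992
  γ=atan2(-0.3401,-0.0183)=-1.6245;  ψ=arccos(0.2914)=1.2751;  θ2=γ+ψ≈-0.3494
rotate P by −φ3: (-0.1450, -0.0991, -0.3401)
  A cos θ + B sin θ = C:  0.2850·cos θ + -0.3401·sin θ = -0.2546
  √(A²+B²)=0.4437;  θ3 = -0.8733+2.1819 ≈ 1.3086

θ₁ = 0.6975, θ₂ = -0.3494, θ₃ = 1.3086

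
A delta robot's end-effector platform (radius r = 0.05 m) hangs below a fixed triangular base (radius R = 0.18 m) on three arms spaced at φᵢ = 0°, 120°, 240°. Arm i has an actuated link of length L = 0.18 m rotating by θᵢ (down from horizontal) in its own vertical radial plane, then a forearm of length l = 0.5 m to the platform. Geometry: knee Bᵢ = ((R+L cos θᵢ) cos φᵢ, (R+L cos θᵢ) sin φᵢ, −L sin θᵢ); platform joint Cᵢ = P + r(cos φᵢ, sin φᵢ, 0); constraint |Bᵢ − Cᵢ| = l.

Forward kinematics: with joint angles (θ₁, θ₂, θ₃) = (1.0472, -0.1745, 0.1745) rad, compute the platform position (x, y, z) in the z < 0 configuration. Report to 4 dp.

(-0.2040, 0.0489, -0.4163)

arm 1 at φ=0.0°: ρ1 = 0.2200;  O1 = (0.2200, 0.0000, -0.1559)
arm 2 at φ=120.0°: ρ2 = 0.3073;  O2 = (-0.1536, 0.2661, 0.0313)
O3 = (0.3073·cos240.0°, 0.3073·sin240.0°, -0.0313) = (-0.1536, -0.2661, -0.0313)
subtract pairs → two planes through P
[-0.7473 0.5322 0.3743]·P = 0.0227;  [-0.7473 -0.5322 0.2493]·P = 0.0227
Cramer: x(z) = -0.0304+0.4172z;  y(z) = 0.0000-0.1174z
sphere 1 gives Az²+Bz+C=0 with A=1.1879, B=0.1029, C=-0.1630;  B²−4AC=0.7852;  roots -0.4163, 0.3297;  negative root z = -0.4163
x = -0.2040, y = 0.0489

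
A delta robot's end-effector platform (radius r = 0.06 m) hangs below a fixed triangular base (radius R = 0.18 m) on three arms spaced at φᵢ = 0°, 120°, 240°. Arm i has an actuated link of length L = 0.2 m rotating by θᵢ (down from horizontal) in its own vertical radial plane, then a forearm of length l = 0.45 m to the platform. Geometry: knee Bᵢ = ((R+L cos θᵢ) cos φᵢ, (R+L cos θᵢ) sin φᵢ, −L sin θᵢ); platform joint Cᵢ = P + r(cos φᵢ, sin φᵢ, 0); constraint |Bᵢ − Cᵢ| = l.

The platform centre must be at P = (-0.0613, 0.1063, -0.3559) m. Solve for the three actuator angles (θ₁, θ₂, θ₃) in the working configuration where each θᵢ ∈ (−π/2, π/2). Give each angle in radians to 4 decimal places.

φ1=0.0° → target in arm frame (-0.0613, 0.1063)
  A cos θ + B sin θ = C:  0.1813·cos θ + -0.3559·sin θ = -0.0208
  θ1 = atan2(B,A) + arccos(C/0.3994) = 0.5233
φ2=120.0° → target in arm frame (0.1227, -0.0001)
  e−x'=-0.0027;  (l²−L²−(e−x')²−y'²−z²)/2L = 0.0896
  √(A²+B²)=0.3559;  θ2 = -1.5784+1.3164 ≈ -0.2620
rotate P by −φ3: (-0.0614, -0.1062, -0.3559)
  A=0.1814, B=-0.3559, C=(l²−L²−A²−y'²−z²)/(2L)=-0.0209
  √(A²+B²)=0.3995;  θ3 = -1.0994+1.6231 ≈ 0.5237

θ₁ = 0.5233, θ₂ = -0.2620, θ₃ = 0.5237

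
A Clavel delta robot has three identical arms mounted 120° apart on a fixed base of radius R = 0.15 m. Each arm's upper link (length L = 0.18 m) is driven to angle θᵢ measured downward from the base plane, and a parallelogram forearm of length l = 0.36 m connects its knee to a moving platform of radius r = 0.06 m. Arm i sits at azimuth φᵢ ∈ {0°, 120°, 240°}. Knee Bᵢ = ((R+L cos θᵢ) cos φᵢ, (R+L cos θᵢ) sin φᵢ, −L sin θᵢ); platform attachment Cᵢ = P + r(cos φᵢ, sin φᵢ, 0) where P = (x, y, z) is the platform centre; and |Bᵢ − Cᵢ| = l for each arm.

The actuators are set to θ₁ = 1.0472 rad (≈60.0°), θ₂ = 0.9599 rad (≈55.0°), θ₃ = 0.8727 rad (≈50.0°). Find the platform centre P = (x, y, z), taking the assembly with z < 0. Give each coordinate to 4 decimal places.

S1 = (0.1800·cos0.0°, 0.1800·sin0.0°, -0.1559) = (0.1800, 0.0000, -0.1559)
φ2=120.0°: virtual centre (-0.0966, 0.1674, -0.1474), radius l
S3 = (0.2057·cos240.0°, 0.2057·sin240.0°, -0.1379) = (-0.1028, -0.1781, -0.1379)
eliminate P² terms by subtracting sphere 1 from 2 and 3
[-0.5532 0.3347 0.0169]·P = 0.0024;  [-0.5657 -0.3563 0.0360]·P = 0.0046
Cramer: x(z) = -0.0062+0.0467z;  y(z) = -0.0031+0.0268z
into |P−S₁|² = l²: 1.0029z² + 0.2942z + -0.0706 = 0;  Δ = 0.3698;  z = -0.4499 or 0.1565 → z<0 root = -0.4499
x = -0.0272, y = -0.0152

(-0.0272, -0.0152, -0.4499)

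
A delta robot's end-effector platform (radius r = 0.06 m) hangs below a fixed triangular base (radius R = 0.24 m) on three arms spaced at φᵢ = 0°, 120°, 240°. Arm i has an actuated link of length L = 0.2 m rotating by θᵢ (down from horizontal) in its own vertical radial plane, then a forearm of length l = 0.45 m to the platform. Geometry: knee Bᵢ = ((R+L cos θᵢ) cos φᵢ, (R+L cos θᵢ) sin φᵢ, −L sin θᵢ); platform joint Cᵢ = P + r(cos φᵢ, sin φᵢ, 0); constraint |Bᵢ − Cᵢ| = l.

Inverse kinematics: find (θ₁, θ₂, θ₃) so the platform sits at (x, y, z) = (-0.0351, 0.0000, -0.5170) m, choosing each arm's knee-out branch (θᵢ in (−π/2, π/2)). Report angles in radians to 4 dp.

θ₁ = 1.1344, θ₂ = 0.9598, θ₃ = 0.9598

φ1=0.0° → target in arm frame (-0.0351, 0.0000)
  e−x'=0.2151;  (l²−L²−(e−x')²−y'²−z²)/2L = -0.3776
  θ1 = atan2(B,A) + arccos(C/0.5600) = 1.1344
φ2=120.0° → target in arm frame (0.0175, 0.0304)
  A cos θ + B sin θ = C:  0.1625·cos θ + -0.5170·sin θ = -0.3303
  γ=atan2(-0.5170,0.1625)=-1.2663;  ψ=arccos(-0.6094)=2.2261;  θ2=γ+ψ≈0.9598
arm 3 (φ=240.0°): x'=0.0176, y'=-0.0304
  A cos θ + B sin θ = C:  0.1624·cos θ + -0.5170·sin θ = -0.3303
  θ3 = atan2(B,A) + arccos(C/0.5419) = 0.9598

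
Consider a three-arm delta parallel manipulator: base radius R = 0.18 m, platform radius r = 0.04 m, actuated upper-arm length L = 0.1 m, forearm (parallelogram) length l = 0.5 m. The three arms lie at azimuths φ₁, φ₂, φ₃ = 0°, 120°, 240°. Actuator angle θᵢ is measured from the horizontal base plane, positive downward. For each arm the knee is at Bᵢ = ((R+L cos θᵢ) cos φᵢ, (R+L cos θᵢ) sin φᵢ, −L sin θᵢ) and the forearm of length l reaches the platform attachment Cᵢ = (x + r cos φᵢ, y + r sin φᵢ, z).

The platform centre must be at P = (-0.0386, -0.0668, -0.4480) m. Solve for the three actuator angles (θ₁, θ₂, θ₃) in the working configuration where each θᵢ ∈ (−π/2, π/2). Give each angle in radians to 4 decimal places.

θ₁ = 0.3489, θ₂ = 0.3487, θ₃ = -0.2620

arm 1 (φ=0.0°): x'=-0.0386, y'=-0.0668
  e−x'=0.1786;  (l²−L²−(e−x')²−y'²−z²)/2L = 0.0147
  θ1 = atan2(B,A) + arccos(C/0.4823) = 0.3489
φ2=120.0° → target in arm frame (-0.0386, 0.0668)
  A=0.1786, B=-0.4480, C=(l²−L²−A²−y'²−z²)/(2L)=0.0147
  √(A²+B²)=0.4823;  θ2 = -1.1915+1.5402 ≈ 0.3487
arm 3 (φ=240.0°): x'=0.0772, y'=0.0000
  e−x'=0.0628;  (l²−L²−(e−x')²−y'²−z²)/2L = 0.1767
  θ3 = atan2(B,A) + arccos(C/0.4524) = -0.2620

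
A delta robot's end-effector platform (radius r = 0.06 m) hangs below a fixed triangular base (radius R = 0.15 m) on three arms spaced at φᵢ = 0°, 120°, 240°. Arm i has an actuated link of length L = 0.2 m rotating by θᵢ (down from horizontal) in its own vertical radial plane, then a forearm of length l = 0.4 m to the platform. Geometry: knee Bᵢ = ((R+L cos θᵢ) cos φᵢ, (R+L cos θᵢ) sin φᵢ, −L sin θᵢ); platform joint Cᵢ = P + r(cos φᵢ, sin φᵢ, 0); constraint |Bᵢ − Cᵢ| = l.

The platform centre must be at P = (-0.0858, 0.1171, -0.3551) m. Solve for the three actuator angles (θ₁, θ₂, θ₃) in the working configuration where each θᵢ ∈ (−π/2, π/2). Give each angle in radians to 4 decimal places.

arm 1 (φ=0.0°): x'=-0.0858, y'=0.1171
  A=0.1758, B=-0.3551, C=(l²−L²−A²−y'²−z²)/(2L)=-0.1268
  √(A²+B²)=0.3962;  θ1 = -1.1111+1.8965 ≈ 0.7854
rotate P by −φ2: (0.1443, 0.0158, -0.3551)
  A=-0.0543, B=-0.3551, C=(l²−L²−A²−y'²−z²)/(2L)=-0.0232
  θ2 = atan2(B,A) + arccos(C/0.3592) = -0.0870
arm 3 (φ=240.0°): x'=-0.0585, y'=-0.1329
  A=0.1485, B=-0.3551, C=(l²−L²−A²−y'²−z²)/(2L)=-0.1145
  γ=atan2(-0.3551,0.1485)=-1.1747;  ψ=arccos(-0.2975)=1.8729;  θ3=γ+ψ≈0.6982

θ₁ = 0.7854, θ₂ = -0.0870, θ₃ = 0.6982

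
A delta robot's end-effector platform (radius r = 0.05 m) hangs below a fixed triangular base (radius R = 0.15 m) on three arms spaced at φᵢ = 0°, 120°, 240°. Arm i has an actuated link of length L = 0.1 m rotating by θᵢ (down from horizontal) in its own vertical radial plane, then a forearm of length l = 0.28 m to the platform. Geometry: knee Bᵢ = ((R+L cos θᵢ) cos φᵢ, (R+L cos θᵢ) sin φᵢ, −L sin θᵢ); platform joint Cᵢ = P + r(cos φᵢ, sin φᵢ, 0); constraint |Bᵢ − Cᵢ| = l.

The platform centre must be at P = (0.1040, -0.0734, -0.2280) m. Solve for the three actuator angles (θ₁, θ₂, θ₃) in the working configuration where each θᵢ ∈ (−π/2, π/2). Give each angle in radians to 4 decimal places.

θ₁ = -0.2614, θ₂ = 1.3092, θ₃ = 0.5234

arm 1 (φ=0.0°): x'=0.1040, y'=-0.0734
  A=-0.0040, B=-0.2280, C=(l²−L²−A²−y'²−z²)/(2L)=0.0551
  √(A²+B²)=0.2280;  θ1 = -1.5883+1.3269 ≈ -0.2614
rotate P by −φ2: (-0.1156, -0.0534, -0.2280)
  e−x'=0.2156;  (l²−L²−(e−x')²−y'²−z²)/2L = -0.1645
  √(A²+B²)=0.3138;  θ2 = -0.8134+2.1227 ≈ 1.3092
rotate P by −φ3: (0.0116, 0.1268, -0.2280)
  e−x'=0.0884;  (l²−L²−(e−x')²−y'²−z²)/2L = -0.0374
  γ=atan2(-0.2280,0.0884)=-1.2008;  ψ=arccos(-0.1528)=1.7242;  θ3=γ+ψ≈0.5234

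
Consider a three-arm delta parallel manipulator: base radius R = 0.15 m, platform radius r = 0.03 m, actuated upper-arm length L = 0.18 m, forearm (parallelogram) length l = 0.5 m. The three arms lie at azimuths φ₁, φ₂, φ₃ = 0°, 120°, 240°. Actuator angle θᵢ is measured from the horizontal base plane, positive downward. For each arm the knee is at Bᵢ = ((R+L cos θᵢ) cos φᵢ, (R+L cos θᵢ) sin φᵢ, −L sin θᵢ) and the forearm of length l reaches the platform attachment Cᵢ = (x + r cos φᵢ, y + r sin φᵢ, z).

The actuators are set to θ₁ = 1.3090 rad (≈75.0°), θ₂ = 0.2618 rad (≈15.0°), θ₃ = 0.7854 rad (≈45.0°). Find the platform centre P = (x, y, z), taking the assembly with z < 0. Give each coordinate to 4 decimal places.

(-0.1843, 0.0919, -0.5179)

arm 1 at φ=0.0°: e+L cos θ1 = 0.1666;  centre 1 = (0.1666, 0.0000, -0.1739)
arm 2 at φ=120.0°: e+L cos θ2 = 0.2939;  centre 2 = (-0.1469, 0.2545, -0.0466)
centre 3 = (0.2473·cos240.0°, 0.2473·sin240.0°, -0.1273) = (-0.1236, -0.2141, -0.1273)
|centre ₂|²−|centre ₁|² = 0.0305;  |centre ₃|²−|centre ₁|² = 0.0194
linear system: -0.6270x+0.5090y = 0.0305−0.2546z; -0.5805x+-0.4283y = 0.0194−0.0932z
Cramer: x(z) = -0.0407+0.2774z;  y(z) = 0.0099-0.1584z
sphere 1 gives Az²+Bz+C=0 with A=1.1020, B=0.2296, C=-0.1767;  B²−4AC=0.8317;  roots -0.5179, 0.3096;  negative root z = -0.5179
x = -0.1843, y = 0.0919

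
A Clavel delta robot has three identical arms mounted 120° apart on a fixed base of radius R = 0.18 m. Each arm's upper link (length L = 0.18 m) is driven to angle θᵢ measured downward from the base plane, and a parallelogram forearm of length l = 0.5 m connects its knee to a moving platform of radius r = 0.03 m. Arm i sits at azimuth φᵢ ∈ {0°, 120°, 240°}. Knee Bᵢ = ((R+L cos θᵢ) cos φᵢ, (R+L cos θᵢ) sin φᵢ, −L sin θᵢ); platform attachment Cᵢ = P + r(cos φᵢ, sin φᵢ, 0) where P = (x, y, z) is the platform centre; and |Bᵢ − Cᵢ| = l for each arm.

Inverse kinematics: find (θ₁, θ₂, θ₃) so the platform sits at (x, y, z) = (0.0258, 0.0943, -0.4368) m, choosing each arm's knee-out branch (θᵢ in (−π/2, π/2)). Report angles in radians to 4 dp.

θ₁ = 0.2618, θ₂ = 0.0876, θ₃ = 0.6981

rotate P by −φ1: (0.0258, 0.0943, -0.4368)
  e−x'=0.1242;  (l²−L²−(e−x')²−y'²−z²)/2L = 0.0069
  θ1 = atan2(B,A) + arccos(C/0.4541) = 0.2618
φ2=120.0° → target in arm frame (0.0688, -0.0695)
  A cos θ + B sin θ = C:  0.0812·cos θ + -0.4368·sin θ = 0.0427
  θ2 = atan2(B,A) + arccos(C/0.4443) = 0.0876
arm 3 (φ=240.0°): x'=-0.0946, y'=-0.0248
  A cos θ + B sin θ = C:  0.2446·cos θ + -0.4368·sin θ = -0.0934
  θ3 = atan2(B,A) + arccos(C/0.5006) = 0.6981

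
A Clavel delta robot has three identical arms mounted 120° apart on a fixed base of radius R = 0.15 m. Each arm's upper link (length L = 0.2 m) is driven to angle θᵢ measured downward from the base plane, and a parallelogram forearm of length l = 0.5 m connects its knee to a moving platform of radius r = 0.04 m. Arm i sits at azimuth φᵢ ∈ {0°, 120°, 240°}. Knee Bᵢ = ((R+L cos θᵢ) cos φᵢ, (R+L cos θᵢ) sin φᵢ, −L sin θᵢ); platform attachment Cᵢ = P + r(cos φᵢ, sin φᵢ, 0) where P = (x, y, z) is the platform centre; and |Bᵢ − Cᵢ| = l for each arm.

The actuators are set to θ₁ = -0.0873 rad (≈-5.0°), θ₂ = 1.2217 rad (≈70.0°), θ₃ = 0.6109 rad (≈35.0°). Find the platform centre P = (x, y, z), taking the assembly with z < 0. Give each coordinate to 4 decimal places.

(0.2166, -0.1381, -0.4541)

φ1=0.0°: virtual centre (0.3092, 0.0000, 0.0174), radius l
φ2=120.0°: virtual centre (-0.0892, 0.1545, -0.1879), radius l
S3 = (0.2738·cos240.0°, 0.2738·sin240.0°, -0.1147) = (-0.1369, -0.2371, -0.1147)
eliminate P² terms by subtracting sphere 1 from 2 and 3
linear system: -0.7969x+0.3090y = -0.0288−-0.4107z; -0.8923x+-0.4743y = -0.0078−-0.2643z
Cramer: x(z) = 0.0246-0.4230z;  y(z) = -0.0298+0.2385z
sphere 1 gives Az²+Bz+C=0 with A=1.2358, B=0.1917, C=-0.1678;  B²−4AC=0.8661;  roots -0.4541, 0.2990;  negative root z = -0.4541
x = 0.2166, y = -0.1381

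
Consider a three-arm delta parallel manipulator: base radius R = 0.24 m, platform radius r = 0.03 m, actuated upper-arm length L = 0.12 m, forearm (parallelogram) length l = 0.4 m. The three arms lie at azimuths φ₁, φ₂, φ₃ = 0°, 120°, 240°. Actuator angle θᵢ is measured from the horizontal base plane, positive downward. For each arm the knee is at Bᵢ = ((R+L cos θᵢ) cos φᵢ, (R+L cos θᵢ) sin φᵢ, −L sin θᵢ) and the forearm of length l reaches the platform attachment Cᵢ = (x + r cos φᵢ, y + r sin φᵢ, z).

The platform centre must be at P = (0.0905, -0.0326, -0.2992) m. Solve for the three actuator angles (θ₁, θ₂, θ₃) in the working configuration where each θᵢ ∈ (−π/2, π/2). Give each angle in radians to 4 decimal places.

θ₁ = -0.1749, θ₂ = 1.0468, θ₃ = 0.6981

φ1=0.0° → target in arm frame (0.0905, -0.0326)
  A=0.1195, B=-0.2992, C=(l²−L²−A²−y'²−z²)/(2L)=0.1697
  γ=atan2(-0.2992,0.1195)=-1.1908;  ψ=arccos(0.5268)=1.0159;  θ1=γ+ψ≈-0.1749
φ2=120.0° → target in arm frame (-0.0735, -0.0621)
  A cos θ + B sin θ = C:  0.2835·cos θ + -0.2992·sin θ = -0.1172
  θ2 = atan2(B,A) + arccos(C/0.4122) = 1.0468
rotate P by −φ3: (-0.0170, 0.0947, -0.2992)
  A cos θ + B sin θ = C:  0.2270·cos θ + -0.2992·sin θ = -0.0184
  θ3 = atan2(B,A) + arccos(C/0.3756) = 0.6981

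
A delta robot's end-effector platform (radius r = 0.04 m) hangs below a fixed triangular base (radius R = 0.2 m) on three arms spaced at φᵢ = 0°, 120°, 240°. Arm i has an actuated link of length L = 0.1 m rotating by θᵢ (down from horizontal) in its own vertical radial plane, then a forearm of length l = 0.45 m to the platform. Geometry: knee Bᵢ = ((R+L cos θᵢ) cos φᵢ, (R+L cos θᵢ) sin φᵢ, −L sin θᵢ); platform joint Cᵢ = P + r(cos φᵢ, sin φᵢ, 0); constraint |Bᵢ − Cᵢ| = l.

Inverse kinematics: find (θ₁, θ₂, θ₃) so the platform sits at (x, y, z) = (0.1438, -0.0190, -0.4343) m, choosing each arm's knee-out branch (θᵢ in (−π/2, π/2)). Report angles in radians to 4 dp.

arm 1 (φ=0.0°): x'=0.1438, y'=-0.0190
  e−x'=0.0162;  (l²−L²−(e−x')²−y'²−z²)/2L = 0.0163
  θ1 = atan2(B,A) + arccos(C/0.4346) = -0.0002
arm 2 (φ=120.0°): x'=-0.0884, y'=-0.1150
  e−x'=0.2484;  (l²−L²−(e−x')²−y'²−z²)/2L = -0.3551
  θ2 = atan2(B,A) + arccos(C/0.5003) = 1.3088
φ3=240.0° → target in arm frame (-0.0554, 0.1340)
  A cos θ + B sin θ = C:  0.2154·cos θ + -0.4343·sin θ = -0.3025
  γ=atan2(-0.4343,0.2154)=-1.1103;  ψ=arccos(-0.6240)=2.2446;  θ3=γ+ψ≈1.1343

θ₁ = -0.0002, θ₂ = 1.3088, θ₃ = 1.1343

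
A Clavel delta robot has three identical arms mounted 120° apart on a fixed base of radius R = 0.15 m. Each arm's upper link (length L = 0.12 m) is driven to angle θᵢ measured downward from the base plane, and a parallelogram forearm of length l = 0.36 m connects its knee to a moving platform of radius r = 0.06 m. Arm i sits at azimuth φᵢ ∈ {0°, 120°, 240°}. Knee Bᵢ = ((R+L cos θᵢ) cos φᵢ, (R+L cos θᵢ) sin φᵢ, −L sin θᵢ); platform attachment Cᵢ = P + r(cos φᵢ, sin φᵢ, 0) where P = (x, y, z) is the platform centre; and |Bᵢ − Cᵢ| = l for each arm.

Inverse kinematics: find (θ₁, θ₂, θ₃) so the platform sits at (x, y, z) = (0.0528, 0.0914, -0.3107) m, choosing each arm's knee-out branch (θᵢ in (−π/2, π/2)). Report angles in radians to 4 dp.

arm 1 (φ=0.0°): x'=0.0528, y'=0.0914
  e−x'=0.0372;  (l²−L²−(e−x')²−y'²−z²)/2L = 0.0372
  √(A²+B²)=0.3129;  θ1 = -1.4516+1.4516 ≈ 0.0000
arm 2 (φ=120.0°): x'=0.0528, y'=-0.0914
  e−x'=0.0372;  (l²−L²−(e−x')²−y'²−z²)/2L = 0.0372
  √(A²+B²)=0.3129;  θ2 = -1.4515+1.4517 ≈ 0.0003
φ3=240.0° → target in arm frame (-0.1056, 0.0000)
  A=0.1956, B=-0.3107, C=(l²−L²−A²−y'²−z²)/(2L)=-0.0816
  √(A²+B²)=0.3671;  θ3 = -1.0090+1.7948 ≈ 0.7858

θ₁ = 0.0000, θ₂ = 0.0003, θ₃ = 0.7858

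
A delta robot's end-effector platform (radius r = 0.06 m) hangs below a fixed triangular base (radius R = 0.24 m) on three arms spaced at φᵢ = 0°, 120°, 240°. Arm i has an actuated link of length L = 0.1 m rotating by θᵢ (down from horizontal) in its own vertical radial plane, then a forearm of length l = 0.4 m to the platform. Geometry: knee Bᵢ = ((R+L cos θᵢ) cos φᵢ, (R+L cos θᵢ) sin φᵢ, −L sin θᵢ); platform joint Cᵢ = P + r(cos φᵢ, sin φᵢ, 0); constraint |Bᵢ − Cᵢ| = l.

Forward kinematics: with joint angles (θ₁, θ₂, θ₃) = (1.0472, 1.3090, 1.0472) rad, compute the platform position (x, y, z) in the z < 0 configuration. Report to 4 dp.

(0.0133, -0.0231, -0.4220)

arm 1 at φ=0.0°: (R−r)+L cos θ1 = 0.2300;  S1 = (0.2300, 0.0000, -0.0866)
φ2=120.0°: virtual centre (-0.1029, 0.1783, -0.0966), radius l
arm 3 at φ=240.0°: (R−r)+L cos θ3 = 0.2300;  S3 = (-0.1150, -0.1992, -0.0866)
subtract pairs → two planes through P
[-0.6659 0.3566 -0.0200]·P = -0.0087;  [-0.6900 -0.3984 0.0000]·P = 0.0000
det = 0.5113;  x = 0.0068+-0.0156z,  y = -0.0117+0.0270z
quadratic in z: (1.0010)z²+(0.1795)z+(-0.1025)=0, √Δ=0.6654 → z ∈ {-0.4220, 0.2427}; z = -0.4220 (taking z<0)
x = 0.0133, y = -0.0231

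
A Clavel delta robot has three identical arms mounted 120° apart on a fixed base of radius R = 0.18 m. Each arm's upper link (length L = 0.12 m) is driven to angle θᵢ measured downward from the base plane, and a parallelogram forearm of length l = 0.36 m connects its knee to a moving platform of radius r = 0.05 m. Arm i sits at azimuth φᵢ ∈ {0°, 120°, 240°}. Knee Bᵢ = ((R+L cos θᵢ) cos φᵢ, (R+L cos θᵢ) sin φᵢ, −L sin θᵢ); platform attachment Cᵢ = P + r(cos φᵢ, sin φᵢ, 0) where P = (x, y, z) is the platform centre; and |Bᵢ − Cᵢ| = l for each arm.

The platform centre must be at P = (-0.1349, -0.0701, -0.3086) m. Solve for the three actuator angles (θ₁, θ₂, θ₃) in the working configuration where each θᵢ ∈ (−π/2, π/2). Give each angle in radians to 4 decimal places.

φ1=0.0° → target in arm frame (-0.1349, -0.0701)
  A cos θ + B sin θ = C:  0.2649·cos θ + -0.3086·sin θ = -0.2297
  √(A²+B²)=0.4067;  θ1 = -0.8614+2.1709 ≈ 1.3094
φ2=120.0° → target in arm frame (0.0067, 0.1519)
  e−x'=0.1233;  (l²−L²−(e−x')²−y'²−z²)/2L = -0.0762
  √(A²+B²)=0.3323;  θ2 = -1.1908+1.8022 ≈ 0.6114
rotate P by −φ3: (0.1282, -0.0818, -0.3086)
  A cos θ + B sin θ = C:  0.0018·cos θ + -0.3086·sin θ = 0.0553
  γ=atan2(-0.3086,0.0018)=-1.5648;  ψ=arccos(0.1792)=1.3906;  θ3=γ+ψ≈-0.1742

θ₁ = 1.3094, θ₂ = 0.6114, θ₃ = -0.1742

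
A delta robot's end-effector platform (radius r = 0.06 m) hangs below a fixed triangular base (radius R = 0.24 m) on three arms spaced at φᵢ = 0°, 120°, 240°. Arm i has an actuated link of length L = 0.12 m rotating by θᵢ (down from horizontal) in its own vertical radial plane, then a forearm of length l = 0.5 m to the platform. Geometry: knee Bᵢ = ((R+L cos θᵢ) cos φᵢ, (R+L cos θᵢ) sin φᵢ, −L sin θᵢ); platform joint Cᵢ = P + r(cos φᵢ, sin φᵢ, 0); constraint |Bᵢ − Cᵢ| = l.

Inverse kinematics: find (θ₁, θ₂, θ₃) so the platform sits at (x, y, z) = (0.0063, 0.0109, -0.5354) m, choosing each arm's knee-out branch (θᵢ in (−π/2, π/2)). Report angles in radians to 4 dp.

arm 1 (φ=0.0°): x'=0.0063, y'=0.0109
  A=0.1737, B=-0.5354, C=(l²−L²−A²−y'²−z²)/(2L)=-0.3389
  √(A²+B²)=0.5629;  θ1 = -1.2571+2.2170 ≈ 0.9599
arm 2 (φ=120.0°): x'=0.0063, y'=-0.0109
  A cos θ + B sin θ = C:  0.1737·cos θ + -0.5354·sin θ = -0.3389
  √(A²+B²)=0.5629;  θ2 = -1.2571+2.2170 ≈ 0.9600
arm 3 (φ=240.0°): x'=-0.0126, y'=0.0000
  A cos θ + B sin θ = C:  0.1926·cos θ + -0.5354·sin θ = -0.3673
  γ=atan2(-0.5354,0.1926)=-1.2255;  ψ=arccos(-0.6455)=2.2724;  θ3=γ+ψ≈1.0469

θ₁ = 0.9599, θ₂ = 0.9600, θ₃ = 1.0469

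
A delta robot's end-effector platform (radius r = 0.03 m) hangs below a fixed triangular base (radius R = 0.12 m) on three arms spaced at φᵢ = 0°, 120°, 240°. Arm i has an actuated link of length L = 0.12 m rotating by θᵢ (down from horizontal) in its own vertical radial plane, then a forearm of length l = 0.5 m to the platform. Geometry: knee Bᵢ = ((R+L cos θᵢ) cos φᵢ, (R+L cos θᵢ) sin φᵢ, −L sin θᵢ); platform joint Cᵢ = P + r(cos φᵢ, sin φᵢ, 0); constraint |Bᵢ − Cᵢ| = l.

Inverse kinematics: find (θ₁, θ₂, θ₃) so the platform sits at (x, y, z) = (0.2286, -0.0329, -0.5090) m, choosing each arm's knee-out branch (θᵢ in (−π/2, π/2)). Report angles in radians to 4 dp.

φ1=0.0° → target in arm frame (0.2286, -0.0329)
  A cos θ + B sin θ = C:  -0.1386·cos θ + -0.5090·sin θ = -0.1824
  θ1 = atan2(B,A) + arccos(C/0.5275) = 0.0872
φ2=120.0° → target in arm frame (-0.1428, -0.1815)
  A=0.2328, B=-0.5090, C=(l²−L²−A²−y'²−z²)/(2L)=-0.4609
  √(A²+B²)=0.5597;  θ2 = -1.1418+2.5384 ≈ 1.3965
rotate P by −φ3: (-0.0858, 0.2144, -0.5090)
  e−x'=0.1758;  (l²−L²−(e−x')²−y'²−z²)/2L = -0.4182
  √(A²+B²)=0.5385;  θ3 = -1.2382+2.4600 ≈ 1.2218

θ₁ = 0.0872, θ₂ = 1.3965, θ₃ = 1.2218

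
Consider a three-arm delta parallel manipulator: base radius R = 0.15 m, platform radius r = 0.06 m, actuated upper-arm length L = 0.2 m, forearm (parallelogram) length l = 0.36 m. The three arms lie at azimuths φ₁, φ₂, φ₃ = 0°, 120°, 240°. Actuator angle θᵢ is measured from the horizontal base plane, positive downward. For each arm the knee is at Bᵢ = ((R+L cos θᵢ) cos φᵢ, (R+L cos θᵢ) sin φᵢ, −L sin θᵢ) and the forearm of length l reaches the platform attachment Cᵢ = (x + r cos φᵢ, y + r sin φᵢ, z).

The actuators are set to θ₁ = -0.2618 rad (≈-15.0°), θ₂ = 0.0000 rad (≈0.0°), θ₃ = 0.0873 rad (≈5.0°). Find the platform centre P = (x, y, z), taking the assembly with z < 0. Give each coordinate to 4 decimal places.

φ1=0.0°: virtual centre (0.2832, 0.0000, 0.0518), radius l
φ2=120.0°: virtual centre (-0.1450, 0.2511, 0.0000), radius l
O3 = (0.2892·cos240.0°, 0.2892·sin240.0°, -0.0174) = (-0.1446, -0.2505, -0.0174)
eliminate P² terms by subtracting sphere 1 from 2 and 3
plane₁₂: -0.8564x+0.5023y+-0.1035z = 0.0012
Cramer: x(z) = -0.0014-0.1413z;  y(z) = 0.0001-0.0349z
sphere 1 gives Az²+Bz+C=0 with A=1.0212, B=-0.0231, C=-0.0460;  B²−4AC=0.1883;  roots -0.2011, 0.2238;  negative root z = -0.2011
x = 0.0271, y = 0.0071

(0.0271, 0.0071, -0.2011)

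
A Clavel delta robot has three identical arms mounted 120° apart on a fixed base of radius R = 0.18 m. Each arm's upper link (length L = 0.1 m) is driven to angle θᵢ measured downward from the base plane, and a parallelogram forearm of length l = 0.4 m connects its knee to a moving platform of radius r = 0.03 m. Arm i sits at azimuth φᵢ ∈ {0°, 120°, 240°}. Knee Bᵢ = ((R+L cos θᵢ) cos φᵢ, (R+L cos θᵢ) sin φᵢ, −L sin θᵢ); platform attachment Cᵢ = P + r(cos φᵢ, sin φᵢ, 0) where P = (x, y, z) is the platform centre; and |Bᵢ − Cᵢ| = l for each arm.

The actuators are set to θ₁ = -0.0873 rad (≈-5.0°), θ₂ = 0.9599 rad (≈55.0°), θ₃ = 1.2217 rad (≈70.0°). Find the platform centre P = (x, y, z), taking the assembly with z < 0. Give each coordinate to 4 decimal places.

(0.1273, 0.0278, -0.3711)

φ1=0.0°: virtual centre (0.2496, 0.0000, 0.0087), radius l
φ2=120.0°: virtual centre (-0.1037, 0.1796, -0.0819), radius l
φ3=240.0°: virtual centre (-0.0921, -0.1595, -0.0940), radius l
|O₂|²−|O₁|² = -0.0127;  |O₃|²−|O₁|² = -0.0196
linear system: -0.7066x+0.3592y = -0.0127−-0.1813z; -0.6834x+-0.3191y = -0.0196−-0.2054z
det = 0.4709;  x = 0.0236+-0.2795z,  y = 0.0110+-0.0451z
into |P−O₁|² = l²: 1.0801z² + 0.1079z + -0.1087 = 0;  Δ = 0.4813;  z = -0.3711 or 0.2712 → z<0 root = -0.3711
x = 0.1273, y = 0.0278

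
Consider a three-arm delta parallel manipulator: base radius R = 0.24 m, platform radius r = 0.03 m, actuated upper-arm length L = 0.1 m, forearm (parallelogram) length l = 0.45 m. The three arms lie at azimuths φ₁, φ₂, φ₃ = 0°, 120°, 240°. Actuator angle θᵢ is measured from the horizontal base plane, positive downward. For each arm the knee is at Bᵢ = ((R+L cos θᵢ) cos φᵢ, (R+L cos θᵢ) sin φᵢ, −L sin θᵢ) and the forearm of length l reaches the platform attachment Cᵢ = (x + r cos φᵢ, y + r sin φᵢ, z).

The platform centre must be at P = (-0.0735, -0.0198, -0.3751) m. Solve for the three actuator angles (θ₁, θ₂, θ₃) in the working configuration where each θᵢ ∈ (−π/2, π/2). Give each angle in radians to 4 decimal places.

φ1=0.0° → target in arm frame (-0.0735, -0.0198)
  A cos θ + B sin θ = C:  0.2835·cos θ + -0.3751·sin θ = -0.1448
  θ1 = atan2(B,A) + arccos(C/0.4702) = 0.9603
φ2=120.0° → target in arm frame (0.0196, 0.0736)
  A cos θ + B sin θ = C:  0.1904·cos θ + -0.3751·sin θ = 0.0507
  γ=atan2(-0.3751,0.1904)=-1.1011;  ψ=arccos(0.1205)=1.4500;  θ2=γ+ψ≈0.3489
rotate P by −φ3: (0.0539, -0.0538, -0.3751)
  A cos θ + B sin θ = C:  0.1561·cos θ + -0.3751·sin θ = 0.1227
  γ=atan2(-0.3751,0.1561)=-1.1764;  ψ=arccos(0.3020)=1.2640;  θ3=γ+ψ≈0.0875

θ₁ = 0.9603, θ₂ = 0.3489, θ₃ = 0.0875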